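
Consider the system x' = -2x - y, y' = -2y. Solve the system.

Coefficient matrix A = [[-2, -1], [0, -2]].
Characteristic polynomial det(A - λI) = λ^2 + 4λ + 4 = 0.
Single eigenvalue λ = -2 with algebraic multiplicity 2.
Eigenvector v = (-1,0); generalized eigenvector w with (A-λI)w=v is (-1,1).
General solution: e^(-2t)[c_1·v + c_2·(t·v + w)].

x(t) = -c_1e^(-2t) - c_2te^(-2t) - c_2e^(-2t), y(t) = c_2e^(-2t)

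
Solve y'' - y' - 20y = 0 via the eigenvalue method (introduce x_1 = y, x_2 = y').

Let x_1 = y, x_2 = y'. Then x_1' = x_2 and x_2' = 20x_1 + x_2.
A = [[0,1],[20,1]]; det(A-λI) = λ^2 - λ - 20.
Eigenvalues λ = -4, 5 with eigenvectors (1,-4), (1,5).

y(t) = C_1e^(-4t) + C_2e^(5t)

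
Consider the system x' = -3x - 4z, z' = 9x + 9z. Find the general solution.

Coefficient matrix A = [[-3, -4], [9, 9]].
Characteristic polynomial det(A - λI) = λ^2 - 6λ + 9 = 0.
Single eigenvalue λ = 3 with algebraic multiplicity 2.
Eigenvector v = (2,-3); generalized eigenvector w with (A-λI)w=v is (-1,1).
General solution: e^(3t)[C_1·v + C_2·(t·v + w)].

x(t) = 2C_1e^(3t) + 2C_2te^(3t) - C_2e^(3t), z(t) = -3C_1e^(3t) - 3C_2te^(3t) + C_2e^(3t)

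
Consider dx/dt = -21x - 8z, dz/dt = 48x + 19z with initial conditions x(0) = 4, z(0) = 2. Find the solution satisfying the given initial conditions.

Coefficient matrix A = [[-21, -8], [48, 19]].
Characteristic polynomial det(A - λI) = λ^2 + 2λ - 15 = 0.
Eigenvalues λ = -5, 3.
For λ=-5: (A-λI) row 1 is [-16, -8], so an eigenvector is (-1, 2).
For λ=3: (A-λI) row 1 is [-24, -8], so an eigenvector is (1, -3).
General solution: K_1e^(-5t)(-1,2) + K_2e^(3t)(1,-3).
Applying x(0)=4, z(0)=2 gives K_1=-14, K_2=-10.

x(t) = -10e^(3t) + 14e^(-5t), z(t) = 30e^(3t) - 28e^(-5t)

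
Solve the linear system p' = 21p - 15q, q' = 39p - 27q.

Coefficient matrix A = [[21, -15], [39, -27]].
Characteristic polynomial det(A - λI) = λ^2 + 6λ + 18 = 0.
Eigenvalues λ = -3 ± 3i (complex conjugate pair).
For λ=-3+3i: an eigenvector is (-1,-2) - i(2,3) = (-1 - 2i, -2 - 3i).
A real fundamental pair from Re and Im of e^((-3+3i)t)v: X_1 = e^(-3t)(cos(3t)·(-1,-2) + sin(3t)·(2,3)), X_2 = e^(-3t)(sin(3t)·(-1,-2) - cos(3t)·(2,3)).
General solution: C_1X_1 + C_2X_2.

p(t) = 2C_1e^(-3t)sin(3t) - C_1e^(-3t)cos(3t) - C_2e^(-3t)sin(3t) - 2C_2e^(-3t)cos(3t), q(t) = 3C_1e^(-3t)sin(3t) - 2C_1e^(-3t)cos(3t) - 2C_2e^(-3t)sin(3t) - 3C_2e^(-3t)cos(3t)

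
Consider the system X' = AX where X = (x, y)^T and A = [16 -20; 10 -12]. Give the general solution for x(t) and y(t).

Coefficient matrix A = [[16, -20], [10, -12]].
Characteristic polynomial det(A - λI) = λ^2 - 4λ + 8 = 0.
Eigenvalues λ = 2 ± 2i (complex conjugate pair).
For λ=2+2i: an eigenvector is (1,1) - i(-3,-2) = (1 + 3i, 1 + 2i).
A real fundamental pair from Re and Im of e^((2+2i)t)v: X_1 = e^(2t)(cos(2t)·(1,1) + sin(2t)·(-3,-2)), X_2 = e^(2t)(sin(2t)·(1,1) - cos(2t)·(-3,-2)).
General solution: K_1X_1 + K_2X_2.

x(t) = -3K_1e^(2t)sin(2t) + K_1e^(2t)cos(2t) + K_2e^(2t)sin(2t) + 3K_2e^(2t)cos(2t), y(t) = -2K_1e^(2t)sin(2t) + K_1e^(2t)cos(2t) + K_2e^(2t)sin(2t) + 2K_2e^(2t)cos(2t)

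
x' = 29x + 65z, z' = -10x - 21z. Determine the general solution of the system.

Coefficient matrix A = [[29, 65], [-10, -21]].
Characteristic polynomial det(A - λI) = λ^2 - 8λ + 41 = 0.
Eigenvalues λ = 4 ± 5i (complex conjugate pair).
For λ=4+5i: an eigenvector is (-3,1) - i(-2,1) = (-3 + 2i, 1 - i).
A real fundamental pair from Re and Im of e^((4+5i)t)v: X_1 = e^(4t)(cos(5t)·(-3,1) + sin(5t)·(-2,1)), X_2 = e^(4t)(sin(5t)·(-3,1) - cos(5t)·(-2,1)).
General solution: K_1X_1 + K_2X_2.

x(t) = -2K_1e^(4t)sin(5t) - 3K_1e^(4t)cos(5t) - 3K_2e^(4t)sin(5t) + 2K_2e^(4t)cos(5t), z(t) = K_1e^(4t)sin(5t) + K_1e^(4t)cos(5t) + K_2e^(4t)sin(5t) - K_2e^(4t)cos(5t)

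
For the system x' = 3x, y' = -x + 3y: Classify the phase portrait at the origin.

A = [[3,0],[-1,3]]; det(A-λI) = λ^2 - 6λ + 9.
repeated λ = 3 with a single eigenvector.

unstable improper node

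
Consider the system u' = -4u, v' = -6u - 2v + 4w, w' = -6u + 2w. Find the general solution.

u(t) = -c_2e^(-4t), v(t) = c_1e^(2t) - c_2e^(-4t) - c_3e^(-2t), w(t) = c_1e^(2t) - c_2e^(-4t)

Coefficient matrix A = [[-4, 0, 0], [-6, -2, 4], [-6, 0, 2]].
det(A - λI) = 0 gives eigenvalues λ = 2, -4, -2.
For λ=2: eigenvector (0,1,1).
For λ=-4: eigenvector (-1,-1,-1).
For λ=-2: eigenvector (0,-1,0).
General solution: c_1e^(2t)(0,1,1) + c_2e^(-4t)(-1,-1,-1) + c_3e^(-2t)(0,-1,0).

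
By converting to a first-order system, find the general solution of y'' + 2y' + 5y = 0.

Let x_1 = y, x_2 = y'. Then x_1' = x_2 and x_2' = -5x_1 - 2x_2.
A = [[0,1],[-5,-2]]; det(A-λI) = λ^2 + 2λ + 5.
Eigenvalues λ = -1 ± 2i.

y(t) = K_1e^(-t)cos(2t) + K_2e^(-t)sin(2t)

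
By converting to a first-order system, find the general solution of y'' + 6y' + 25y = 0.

y(t) = K_1e^(-3t)cos(4t) + K_2e^(-3t)sin(4t)

Let x_1 = y, x_2 = y'. Then x_1' = x_2 and x_2' = -25x_1 - 6x_2.
A = [[0,1],[-25,-6]]; det(A-λI) = λ^2 + 6λ + 25.
Eigenvalues λ = -3 ± 4i.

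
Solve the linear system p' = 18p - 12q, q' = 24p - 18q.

p(t) = -K_1e^(-6t) + K_2e^(6t), q(t) = -2K_1e^(-6t) + K_2e^(6t)

Coefficient matrix A = [[18, -12], [24, -18]].
Characteristic polynomial det(A - λI) = λ^2 - 36 = 0.
Eigenvalues λ = -6, 6.
For λ=-6: (A-λI) row 1 is [24, -12], so an eigenvector is (-1, -2).
For λ=6: (A-λI) row 1 is [12, -12], so an eigenvector is (1, 1).
General solution: K_1e^(-6t)(-1,-2) + K_2e^(6t)(1,1).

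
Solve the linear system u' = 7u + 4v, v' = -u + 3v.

Coefficient matrix A = [[7, 4], [-1, 3]].
Characteristic polynomial det(A - λI) = λ^2 - 10λ + 25 = 0.
Single eigenvalue λ = 5 with algebraic multiplicity 2.
Eigenvector v = (-2,1); generalized eigenvector w with (A-λI)w=v is (-1,0).
General solution: e^(5t)[c_1·v + c_2·(t·v + w)].

u(t) = -2c_1e^(5t) - 2c_2te^(5t) - c_2e^(5t), v(t) = c_1e^(5t) + c_2te^(5t)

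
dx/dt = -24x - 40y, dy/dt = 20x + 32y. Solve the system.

Coefficient matrix A = [[-24, -40], [20, 32]].
Characteristic polynomial det(A - λI) = λ^2 - 8λ + 32 = 0.
Eigenvalues λ = 4 ± 4i (complex conjugate pair).
For λ=4+4i: an eigenvector is (1,-1) - i(3,-2) = (1 - 3i, -1 + 2i).
A real fundamental pair from Re and Im of e^((4+4i)t)v: X_1 = e^(4t)(cos(4t)·(1,-1) + sin(4t)·(3,-2)), X_2 = e^(4t)(sin(4t)·(1,-1) - cos(4t)·(3,-2)).
General solution: C_1X_1 + C_2X_2.

x(t) = 3C_1e^(4t)sin(4t) + C_1e^(4t)cos(4t) + C_2e^(4t)sin(4t) - 3C_2e^(4t)cos(4t), y(t) = -2C_1e^(4t)sin(4t) - C_1e^(4t)cos(4t) - C_2e^(4t)sin(4t) + 2C_2e^(4t)cos(4t)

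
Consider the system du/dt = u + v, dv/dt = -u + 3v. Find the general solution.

Coefficient matrix A = [[1, 1], [-1, 3]].
Characteristic polynomial det(A - λI) = λ^2 - 4λ + 4 = 0.
Single eigenvalue λ = 2 with algebraic multiplicity 2.
Eigenvector v = (-1,-1); generalized eigenvector w with (A-λI)w=v is (2,1).
General solution: e^(2t)[c_1·v + c_2·(t·v + w)].

u(t) = -c_1e^(2t) - c_2te^(2t) + 2c_2e^(2t), v(t) = -c_1e^(2t) - c_2te^(2t) + c_2e^(2t)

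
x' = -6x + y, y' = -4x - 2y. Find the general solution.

x(t) = -C_1e^(-4t) - C_2te^(-4t) - C_2e^(-4t), y(t) = -2C_1e^(-4t) - 2C_2te^(-4t) - 3C_2e^(-4t)

Coefficient matrix A = [[-6, 1], [-4, -2]].
Characteristic polynomial det(A - λI) = λ^2 + 8λ + 16 = 0.
Single eigenvalue λ = -4 with algebraic multiplicity 2.
Eigenvector v = (-1,-2); generalized eigenvector w with (A-λI)w=v is (-1,-3).
General solution: e^(-4t)[C_1·v + C_2·(t·v + w)].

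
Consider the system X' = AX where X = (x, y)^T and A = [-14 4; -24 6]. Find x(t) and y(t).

x(t) = -K_1e^(-6t) - K_2e^(-2t), y(t) = -2K_1e^(-6t) - 3K_2e^(-2t)

Coefficient matrix A = [[-14, 4], [-24, 6]].
Characteristic polynomial det(A - λI) = λ^2 + 8λ + 12 = 0.
Eigenvalues λ = -6, -2.
For λ=-6: (A-λI) row 1 is [-8, 4], so an eigenvector is (-1, -2).
For λ=-2: (A-λI) row 1 is [-12, 4], so an eigenvector is (-1, -3).
General solution: K_1e^(-6t)(-1,-2) + K_2e^(-2t)(-1,-3).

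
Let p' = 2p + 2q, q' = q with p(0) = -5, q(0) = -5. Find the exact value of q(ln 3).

-15

A = [[2,2],[0,1]]; eigenvalues λ = 2, 1.
Eigenvectors: (1,0) for λ=2, (2,-1) for λ=1.
From the initial condition, c_1 = -15, c_2 = 5.
q(ln 3) = (-15)(3^2)(0) + (5)(3^1)(-1) = -15.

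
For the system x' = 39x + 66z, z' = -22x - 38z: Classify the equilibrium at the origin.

saddle

A = [[39,66],[-22,-38]]; det(A-λI) = λ^2 - λ - 30.
λ = 6, -5: opposite signs.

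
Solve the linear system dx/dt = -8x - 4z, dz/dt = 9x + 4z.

x(t) = 2c_1e^(-2t) + 2c_2te^(-2t) - c_2e^(-2t), z(t) = -3c_1e^(-2t) - 3c_2te^(-2t) + c_2e^(-2t)

Coefficient matrix A = [[-8, -4], [9, 4]].
Characteristic polynomial det(A - λI) = λ^2 + 4λ + 4 = 0.
Single eigenvalue λ = -2 with algebraic multiplicity 2.
Eigenvector v = (2,-3); generalized eigenvector w with (A-λI)w=v is (-1,1).
General solution: e^(-2t)[c_1·v + c_2·(t·v + w)].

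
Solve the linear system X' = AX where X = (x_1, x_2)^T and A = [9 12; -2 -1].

x_1(t) = -2C_1e^(3t) - 3C_2e^(5t), x_2(t) = C_1e^(3t) + C_2e^(5t)

Coefficient matrix A = [[9, 12], [-2, -1]].
Characteristic polynomial det(A - λI) = λ^2 - 8λ + 15 = 0.
Eigenvalues λ = 3, 5.
For λ=3: (A-λI) row 1 is [6, 12], so an eigenvector is (-2, 1).
For λ=5: (A-λI) row 1 is [4, 12], so an eigenvector is (-3, 1).
General solution: C_1e^(3t)(-2,1) + C_2e^(5t)(-3,1).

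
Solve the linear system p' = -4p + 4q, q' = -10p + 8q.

p(t) = K_1e^(2t)sin(2t) - K_1e^(2t)cos(2t) - K_2e^(2t)sin(2t) - K_2e^(2t)cos(2t), q(t) = 2K_1e^(2t)sin(2t) - K_1e^(2t)cos(2t) - K_2e^(2t)sin(2t) - 2K_2e^(2t)cos(2t)

Coefficient matrix A = [[-4, 4], [-10, 8]].
Characteristic polynomial det(A - λI) = λ^2 - 4λ + 8 = 0.
Eigenvalues λ = 2 ± 2i (complex conjugate pair).
For λ=2+2i: an eigenvector is (-1,-1) - i(1,2) = (-1 - i, -1 - 2i).
A real fundamental pair from Re and Im of e^((2+2i)t)v: X_1 = e^(2t)(cos(2t)·(-1,-1) + sin(2t)·(1,2)), X_2 = e^(2t)(sin(2t)·(-1,-1) - cos(2t)·(1,2)).
General solution: K_1X_1 + K_2X_2.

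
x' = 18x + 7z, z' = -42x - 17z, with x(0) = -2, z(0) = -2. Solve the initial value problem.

Coefficient matrix A = [[18, 7], [-42, -17]].
Characteristic polynomial det(A - λI) = λ^2 - λ - 12 = 0.
Eigenvalues λ = 4, -3.
For λ=4: (A-λI) row 1 is [14, 7], so an eigenvector is (1, -2).
For λ=-3: (A-λI) row 1 is [21, 7], so an eigenvector is (-1, 3).
General solution: K_1e^(4t)(1,-2) + K_2e^(-3t)(-1,3).
Applying x(0)=-2, z(0)=-2 gives K_1=-8, K_2=-6.

x(t) = -8e^(4t) + 6e^(-3t), z(t) = 16e^(4t) - 18e^(-3t)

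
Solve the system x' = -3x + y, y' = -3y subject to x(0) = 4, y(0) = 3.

x(t) = 3te^(-3t) + 4e^(-3t), y(t) = 3e^(-3t)

Coefficient matrix A = [[-3, 1], [0, -3]].
Characteristic polynomial det(A - λI) = λ^2 + 6λ + 9 = 0.
Single eigenvalue λ = -3 with algebraic multiplicity 2.
Eigenvector v = (1,0); generalized eigenvector w with (A-λI)w=v is (-3,1).
General solution: e^(-3t)[C_1·v + C_2·(t·v + w)].
Applying x(0)=4, y(0)=3 gives C_1=13, C_2=3.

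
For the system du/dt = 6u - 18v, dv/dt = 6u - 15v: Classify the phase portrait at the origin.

stable node

A = [[6,-18],[6,-15]]; det(A-λI) = λ^2 + 9λ + 18.
λ = -6, -3: both negative.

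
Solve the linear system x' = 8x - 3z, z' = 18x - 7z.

Coefficient matrix A = [[8, -3], [18, -7]].
Characteristic polynomial det(A - λI) = λ^2 - λ - 2 = 0.
Eigenvalues λ = 2, -1.
For λ=2: (A-λI) row 1 is [6, -3], so an eigenvector is (1, 2).
For λ=-1: (A-λI) row 1 is [9, -3], so an eigenvector is (-1, -3).
General solution: K_1e^(2t)(1,2) + K_2e^(-t)(-1,-3).

x(t) = K_1e^(2t) - K_2e^(-t), z(t) = 2K_1e^(2t) - 3K_2e^(-t)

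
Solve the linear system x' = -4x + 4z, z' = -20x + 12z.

Coefficient matrix A = [[-4, 4], [-20, 12]].
Characteristic polynomial det(A - λI) = λ^2 - 8λ + 32 = 0.
Eigenvalues λ = 4 ± 4i (complex conjugate pair).
For λ=4+4i: an eigenvector is (-1,-2) - i(0,1) = (-1, -2 - i).
A real fundamental pair from Re and Im of e^((4+4i)t)v: X_1 = e^(4t)(cos(4t)·(-1,-2) + sin(4t)·(0,1)), X_2 = e^(4t)(sin(4t)·(-1,-2) - cos(4t)·(0,1)).
General solution: c_1X_1 + c_2X_2.

x(t) = -c_1e^(4t)cos(4t) - c_2e^(4t)sin(4t), z(t) = c_1e^(4t)sin(4t) - 2c_1e^(4t)cos(4t) - 2c_2e^(4t)sin(4t) - c_2e^(4t)cos(4t)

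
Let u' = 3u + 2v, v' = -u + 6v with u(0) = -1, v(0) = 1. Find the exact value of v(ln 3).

A = [[3,2],[-1,6]]; eigenvalues λ = 4, 5.
Eigenvectors: (-2,-1) for λ=4, (-1,-1) for λ=5.
From the initial condition, c_1 = 2, c_2 = -3.
v(ln 3) = (2)(3^4)(-1) + (-3)(3^5)(-1) = 567.

567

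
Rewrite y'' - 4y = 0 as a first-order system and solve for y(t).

y(t) = c_1e^(2t) + c_2e^(-2t)

Let x_1 = y, x_2 = y'. Then x_1' = x_2 and x_2' = 4x_1.
A = [[0,1],[4,0]]; det(A-λI) = λ^2 - 4.
Eigenvalues λ = 2, -2 with eigenvectors (1,2), (1,-2).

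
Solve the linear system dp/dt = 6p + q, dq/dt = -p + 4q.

Coefficient matrix A = [[6, 1], [-1, 4]].
Characteristic polynomial det(A - λI) = λ^2 - 10λ + 25 = 0.
Single eigenvalue λ = 5 with algebraic multiplicity 2.
Eigenvector v = (-1,1); generalized eigenvector w with (A-λI)w=v is (-1,0).
General solution: e^(5t)[c_1·v + c_2·(t·v + w)].

p(t) = -c_1e^(5t) - c_2te^(5t) - c_2e^(5t), q(t) = c_1e^(5t) + c_2te^(5t)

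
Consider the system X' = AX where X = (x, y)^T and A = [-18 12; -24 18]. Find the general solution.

Coefficient matrix A = [[-18, 12], [-24, 18]].
Characteristic polynomial det(A - λI) = λ^2 - 36 = 0.
Eigenvalues λ = 6, -6.
For λ=6: (A-λI) row 1 is [-24, 12], so an eigenvector is (-1, -2).
For λ=-6: (A-λI) row 1 is [-12, 12], so an eigenvector is (-1, -1).
General solution: K_1e^(6t)(-1,-2) + K_2e^(-6t)(-1,-1).

x(t) = -K_1e^(6t) - K_2e^(-6t), y(t) = -2K_1e^(6t) - K_2e^(-6t)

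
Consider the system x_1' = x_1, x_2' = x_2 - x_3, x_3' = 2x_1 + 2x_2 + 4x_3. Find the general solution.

Coefficient matrix A = [[1, 0, 0], [0, 1, -1], [2, 2, 4]].
det(A - λI) = 0 gives eigenvalues λ = 1, 3, 2.
For λ=1: eigenvector (1,-1,0).
For λ=3: eigenvector (0,1,-2).
For λ=2: eigenvector (0,1,-1).
General solution: c_1e^(t)(1,-1,0) + c_2e^(3t)(0,1,-2) + c_3e^(2t)(0,1,-1).

x_1(t) = c_1e^(t), x_2(t) = -c_1e^(t) + c_2e^(3t) + c_3e^(2t), x_3(t) = -2c_2e^(3t) - c_3e^(2t)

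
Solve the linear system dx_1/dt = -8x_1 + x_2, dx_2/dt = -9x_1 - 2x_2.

Coefficient matrix A = [[-8, 1], [-9, -2]].
Characteristic polynomial det(A - λI) = λ^2 + 10λ + 25 = 0.
Single eigenvalue λ = -5 with algebraic multiplicity 2.
Eigenvector v = (1,3); generalized eigenvector w with (A-λI)w=v is (-1,-2).
General solution: e^(-5t)[C_1·v + C_2·(t·v + w)].

x_1(t) = C_1e^(-5t) + C_2te^(-5t) - C_2e^(-5t), x_2(t) = 3C_1e^(-5t) + 3C_2te^(-5t) - 2C_2e^(-5t)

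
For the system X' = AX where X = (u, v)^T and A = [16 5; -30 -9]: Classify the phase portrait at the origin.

unstable node

A = [[16,5],[-30,-9]]; det(A-λI) = λ^2 - 7λ + 6.
λ = 1, 6: both positive.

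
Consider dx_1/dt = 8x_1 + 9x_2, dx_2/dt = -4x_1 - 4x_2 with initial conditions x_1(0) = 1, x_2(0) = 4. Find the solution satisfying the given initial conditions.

x_1(t) = 42te^(2t) + e^(2t), x_2(t) = -28te^(2t) + 4e^(2t)

Coefficient matrix A = [[8, 9], [-4, -4]].
Characteristic polynomial det(A - λI) = λ^2 - 4λ + 4 = 0.
Single eigenvalue λ = 2 with algebraic multiplicity 2.
Eigenvector v = (-3,2); generalized eigenvector w with (A-λI)w=v is (-2,1).
General solution: e^(2t)[K_1·v + K_2·(t·v + w)].
Applying x_1(0)=1, x_2(0)=4 gives K_1=9, K_2=-14.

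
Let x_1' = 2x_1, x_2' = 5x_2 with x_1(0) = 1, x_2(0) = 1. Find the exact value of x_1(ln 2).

4

A = [[2,0],[0,5]]; eigenvalues λ = 5, 2.
Eigenvectors: (0,1) for λ=5, (-1,0) for λ=2.
From the initial condition, c_1 = 1, c_2 = -1.
x_1(ln 2) = (1)(2^5)(0) + (-1)(2^2)(-1) = 4.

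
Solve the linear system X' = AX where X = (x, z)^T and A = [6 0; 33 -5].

x(t) = K_2e^(6t), z(t) = K_1e^(-5t) + 3K_2e^(6t)

Coefficient matrix A = [[6, 0], [33, -5]].
Characteristic polynomial det(A - λI) = λ^2 - λ - 30 = 0.
Eigenvalues λ = -5, 6.
For λ=-5: (A-λI) row 1 is [11, 0], so an eigenvector is (0, 1).
For λ=6: (A-λI) row 2 is [33, -11], so an eigenvector is (1, 3).
General solution: K_1e^(-5t)(0,1) + K_2e^(6t)(1,3).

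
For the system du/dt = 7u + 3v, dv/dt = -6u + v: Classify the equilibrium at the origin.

A = [[7,3],[-6,1]]; det(A-λI) = λ^2 - 8λ + 25.
λ = 4 ± 3i: positive real part.

unstable spiral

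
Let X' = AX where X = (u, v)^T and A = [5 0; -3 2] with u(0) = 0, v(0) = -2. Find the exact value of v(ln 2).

-8

A = [[5,0],[-3,2]]; eigenvalues λ = 2, 5.
Eigenvectors: (0,-1) for λ=2, (-1,1) for λ=5.
From the initial condition, c_1 = 2, c_2 = 0.
v(ln 2) = (2)(2^2)(-1) + (0)(2^5)(1) = -8.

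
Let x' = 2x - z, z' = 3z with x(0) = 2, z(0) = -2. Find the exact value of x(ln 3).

54

A = [[2,-1],[0,3]]; eigenvalues λ = 3, 2.
Eigenvectors: (-1,1) for λ=3, (-1,0) for λ=2.
From the initial condition, c_1 = -2, c_2 = 0.
x(ln 3) = (-2)(3^3)(-1) + (0)(3^2)(-1) = 54.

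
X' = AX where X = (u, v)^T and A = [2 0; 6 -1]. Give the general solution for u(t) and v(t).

u(t) = C_2e^(2t), v(t) = C_1e^(-t) + 2C_2e^(2t)

Coefficient matrix A = [[2, 0], [6, -1]].
Characteristic polynomial det(A - λI) = λ^2 - λ - 2 = 0.
Eigenvalues λ = -1, 2.
For λ=-1: (A-λI) row 1 is [3, 0], so an eigenvector is (0, 1).
For λ=2: (A-λI) row 2 is [6, -3], so an eigenvector is (1, 2).
General solution: C_1e^(-t)(0,1) + C_2e^(2t)(1,2).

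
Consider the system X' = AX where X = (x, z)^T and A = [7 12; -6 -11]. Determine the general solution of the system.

x(t) = 2C_1e^(t) - C_2e^(-5t), z(t) = -C_1e^(t) + C_2e^(-5t)

Coefficient matrix A = [[7, 12], [-6, -11]].
Characteristic polynomial det(A - λI) = λ^2 + 4λ - 5 = 0.
Eigenvalues λ = 1, -5.
For λ=1: (A-λI) row 1 is [6, 12], so an eigenvector is (2, -1).
For λ=-5: (A-λI) row 1 is [12, 12], so an eigenvector is (-1, 1).
General solution: C_1e^(t)(2,-1) + C_2e^(-5t)(-1,1).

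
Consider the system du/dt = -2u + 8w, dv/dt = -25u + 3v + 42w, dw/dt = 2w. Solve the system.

u(t) = C_1e^(-2t) + 2C_2e^(2t), v(t) = 5C_1e^(-2t) + 8C_2e^(2t) + C_3e^(3t), w(t) = C_2e^(2t)

Coefficient matrix A = [[-2, 0, 8], [-25, 3, 42], [0, 0, 2]].
det(A - λI) = 0 gives eigenvalues λ = -2, 2, 3.
For λ=-2: eigenvector (1,5,0).
For λ=2: eigenvector (2,8,1).
For λ=3: eigenvector (0,1,0).
General solution: C_1e^(-2t)(1,5,0) + C_2e^(2t)(2,8,1) + C_3e^(3t)(0,1,0).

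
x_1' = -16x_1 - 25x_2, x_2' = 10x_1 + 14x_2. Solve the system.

Coefficient matrix A = [[-16, -25], [10, 14]].
Characteristic polynomial det(A - λI) = λ^2 + 2λ + 26 = 0.
Eigenvalues λ = -1 ± 5i (complex conjugate pair).
For λ=-1+5i: an eigenvector is (-1,1) - i(-2,1) = (-1 + 2i, 1 - i).
A real fundamental pair from Re and Im of e^((-1+5i)t)v: X_1 = e^(-t)(cos(5t)·(-1,1) + sin(5t)·(-2,1)), X_2 = e^(-t)(sin(5t)·(-1,1) - cos(5t)·(-2,1)).
General solution: c_1X_1 + c_2X_2.

x_1(t) = -2c_1e^(-t)sin(5t) - c_1e^(-t)cos(5t) - c_2e^(-t)sin(5t) + 2c_2e^(-t)cos(5t), x_2(t) = c_1e^(-t)sin(5t) + c_1e^(-t)cos(5t) + c_2e^(-t)sin(5t) - c_2e^(-t)cos(5t)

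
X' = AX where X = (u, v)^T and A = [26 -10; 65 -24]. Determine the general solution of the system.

u(t) = -c_1e^(t)sin(5t) + c_1e^(t)cos(5t) + c_2e^(t)sin(5t) + c_2e^(t)cos(5t), v(t) = -2c_1e^(t)sin(5t) + 3c_1e^(t)cos(5t) + 3c_2e^(t)sin(5t) + 2c_2e^(t)cos(5t)

Coefficient matrix A = [[26, -10], [65, -24]].
Characteristic polynomial det(A - λI) = λ^2 - 2λ + 26 = 0.
Eigenvalues λ = 1 ± 5i (complex conjugate pair).
For λ=1+5i: an eigenvector is (1,3) - i(-1,-2) = (1 + i, 3 + 2i).
A real fundamental pair from Re and Im of e^((1+5i)t)v: X_1 = e^(t)(cos(5t)·(1,3) + sin(5t)·(-1,-2)), X_2 = e^(t)(sin(5t)·(1,3) - cos(5t)·(-1,-2)).
General solution: c_1X_1 + c_2X_2.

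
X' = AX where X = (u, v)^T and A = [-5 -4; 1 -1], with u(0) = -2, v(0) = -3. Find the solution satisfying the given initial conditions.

u(t) = 16te^(-3t) - 2e^(-3t), v(t) = -8te^(-3t) - 3e^(-3t)

Coefficient matrix A = [[-5, -4], [1, -1]].
Characteristic polynomial det(A - λI) = λ^2 + 6λ + 9 = 0.
Single eigenvalue λ = -3 with algebraic multiplicity 2.
Eigenvector v = (-2,1); generalized eigenvector w with (A-λI)w=v is (-1,1).
General solution: e^(-3t)[K_1·v + K_2·(t·v + w)].
Applying u(0)=-2, v(0)=-3 gives K_1=5, K_2=-8.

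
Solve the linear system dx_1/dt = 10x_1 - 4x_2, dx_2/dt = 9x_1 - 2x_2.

x_1(t) = -2c_1e^(4t) - 2c_2te^(4t) - c_2e^(4t), x_2(t) = -3c_1e^(4t) - 3c_2te^(4t) - c_2e^(4t)

Coefficient matrix A = [[10, -4], [9, -2]].
Characteristic polynomial det(A - λI) = λ^2 - 8λ + 16 = 0.
Single eigenvalue λ = 4 with algebraic multiplicity 2.
Eigenvector v = (-2,-3); generalized eigenvector w with (A-λI)w=v is (-1,-1).
General solution: e^(4t)[c_1·v + c_2·(t·v + w)].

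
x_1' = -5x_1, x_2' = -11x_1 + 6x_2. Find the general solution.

Coefficient matrix A = [[-5, 0], [-11, 6]].
Characteristic polynomial det(A - λI) = λ^2 - λ - 30 = 0.
Eigenvalues λ = -5, 6.
For λ=-5: (A-λI) row 2 is [-11, 11], so an eigenvector is (-1, -1).
For λ=6: (A-λI) row 1 is [-11, 0], so an eigenvector is (0, 1).
General solution: c_1e^(-5t)(-1,-1) + c_2e^(6t)(0,1).

x_1(t) = -c_1e^(-5t), x_2(t) = -c_1e^(-5t) + c_2e^(6t)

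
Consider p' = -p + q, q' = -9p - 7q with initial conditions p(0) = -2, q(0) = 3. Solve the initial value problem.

Coefficient matrix A = [[-1, 1], [-9, -7]].
Characteristic polynomial det(A - λI) = λ^2 + 8λ + 16 = 0.
Single eigenvalue λ = -4 with algebraic multiplicity 2.
Eigenvector v = (1,-3); generalized eigenvector w with (A-λI)w=v is (0,1).
General solution: e^(-4t)[c_1·v + c_2·(t·v + w)].
Applying p(0)=-2, q(0)=3 gives c_1=-2, c_2=-3.

p(t) = -3te^(-4t) - 2e^(-4t), q(t) = 9te^(-4t) + 3e^(-4t)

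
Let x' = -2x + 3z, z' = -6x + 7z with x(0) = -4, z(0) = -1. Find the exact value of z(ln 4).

A = [[-2,3],[-6,7]]; eigenvalues λ = 1, 4.
Eigenvectors: (1,1) for λ=1, (1,2) for λ=4.
From the initial condition, c_1 = -7, c_2 = 3.
z(ln 4) = (-7)(4^1)(1) + (3)(4^4)(2) = 1508.

1508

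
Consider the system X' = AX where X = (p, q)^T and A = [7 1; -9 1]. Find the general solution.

p(t) = -c_1e^(4t) - c_2te^(4t) - c_2e^(4t), q(t) = 3c_1e^(4t) + 3c_2te^(4t) + 2c_2e^(4t)

Coefficient matrix A = [[7, 1], [-9, 1]].
Characteristic polynomial det(A - λI) = λ^2 - 8λ + 16 = 0.
Single eigenvalue λ = 4 with algebraic multiplicity 2.
Eigenvector v = (-1,3); generalized eigenvector w with (A-λI)w=v is (-1,2).
General solution: e^(4t)[c_1·v + c_2·(t·v + w)].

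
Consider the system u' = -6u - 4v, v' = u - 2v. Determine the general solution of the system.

Coefficient matrix A = [[-6, -4], [1, -2]].
Characteristic polynomial det(A - λI) = λ^2 + 8λ + 16 = 0.
Single eigenvalue λ = -4 with algebraic multiplicity 2.
Eigenvector v = (2,-1); generalized eigenvector w with (A-λI)w=v is (1,-1).
General solution: e^(-4t)[c_1·v + c_2·(t·v + w)].

u(t) = 2c_1e^(-4t) + 2c_2te^(-4t) + c_2e^(-4t), v(t) = -c_1e^(-4t) - c_2te^(-4t) - c_2e^(-4t)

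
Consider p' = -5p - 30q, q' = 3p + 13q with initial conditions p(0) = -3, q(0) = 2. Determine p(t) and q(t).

Coefficient matrix A = [[-5, -30], [3, 13]].
Characteristic polynomial det(A - λI) = λ^2 - 8λ + 25 = 0.
Eigenvalues λ = 4 ± 3i (complex conjugate pair).
For λ=4+3i: an eigenvector is (-1,0) - i(3,-1) = (-1 - 3i, 0 + i).
A real fundamental pair from Re and Im of e^((4+3i)t)v: X_1 = e^(4t)(cos(3t)·(-1,0) + sin(3t)·(3,-1)), X_2 = e^(4t)(sin(3t)·(-1,0) - cos(3t)·(3,-1)).
General solution: K_1X_1 + K_2X_2.
Applying p(0)=-3, q(0)=2 gives K_1=-3, K_2=2.

p(t) = -11e^(4t)sin(3t) - 3e^(4t)cos(3t), q(t) = 3e^(4t)sin(3t) + 2e^(4t)cos(3t)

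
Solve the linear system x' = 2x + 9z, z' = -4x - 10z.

x(t) = 3c_1e^(-4t) + 3c_2te^(-4t) + 2c_2e^(-4t), z(t) = -2c_1e^(-4t) - 2c_2te^(-4t) - c_2e^(-4t)

Coefficient matrix A = [[2, 9], [-4, -10]].
Characteristic polynomial det(A - λI) = λ^2 + 8λ + 16 = 0.
Single eigenvalue λ = -4 with algebraic multiplicity 2.
Eigenvector v = (3,-2); generalized eigenvector w with (A-λI)w=v is (2,-1).
General solution: e^(-4t)[c_1·v + c_2·(t·v + w)].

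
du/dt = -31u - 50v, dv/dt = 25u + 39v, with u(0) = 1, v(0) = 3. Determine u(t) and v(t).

u(t) = -37e^(4t)sin(5t) + e^(4t)cos(5t), v(t) = 26e^(4t)sin(5t) + 3e^(4t)cos(5t)

Coefficient matrix A = [[-31, -50], [25, 39]].
Characteristic polynomial det(A - λI) = λ^2 - 8λ + 41 = 0.
Eigenvalues λ = 4 ± 5i (complex conjugate pair).
For λ=4+5i: an eigenvector is (-3,2) - i(1,-1) = (-3 - i, 2 + i).
A real fundamental pair from Re and Im of e^((4+5i)t)v: X_1 = e^(4t)(cos(5t)·(-3,2) + sin(5t)·(1,-1)), X_2 = e^(4t)(sin(5t)·(-3,2) - cos(5t)·(1,-1)).
General solution: C_1X_1 + C_2X_2.
Applying u(0)=1, v(0)=3 gives C_1=-4, C_2=11.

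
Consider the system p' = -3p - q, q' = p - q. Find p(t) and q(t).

p(t) = K_1e^(-2t) + K_2te^(-2t), q(t) = -K_1e^(-2t) - K_2te^(-2t) - K_2e^(-2t)

Coefficient matrix A = [[-3, -1], [1, -1]].
Characteristic polynomial det(A - λI) = λ^2 + 4λ + 4 = 0.
Single eigenvalue λ = -2 with algebraic multiplicity 2.
Eigenvector v = (1,-1); generalized eigenvector w with (A-λI)w=v is (0,-1).
General solution: e^(-2t)[K_1·v + K_2·(t·v + w)].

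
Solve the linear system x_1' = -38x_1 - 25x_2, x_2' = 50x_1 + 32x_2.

x_1(t) = 2c_1e^(-3t)sin(5t) - c_1e^(-3t)cos(5t) - c_2e^(-3t)sin(5t) - 2c_2e^(-3t)cos(5t), x_2(t) = -3c_1e^(-3t)sin(5t) + c_1e^(-3t)cos(5t) + c_2e^(-3t)sin(5t) + 3c_2e^(-3t)cos(5t)

Coefficient matrix A = [[-38, -25], [50, 32]].
Characteristic polynomial det(A - λI) = λ^2 + 6λ + 34 = 0.
Eigenvalues λ = -3 ± 5i (complex conjugate pair).
For λ=-3+5i: an eigenvector is (-1,1) - i(2,-3) = (-1 - 2i, 1 + 3i).
A real fundamental pair from Re and Im of e^((-3+5i)t)v: X_1 = e^(-3t)(cos(5t)·(-1,1) + sin(5t)·(2,-3)), X_2 = e^(-3t)(sin(5t)·(-1,1) - cos(5t)·(2,-3)).
General solution: c_1X_1 + c_2X_2.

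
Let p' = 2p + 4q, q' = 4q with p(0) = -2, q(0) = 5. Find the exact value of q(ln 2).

80

A = [[2,4],[0,4]]; eigenvalues λ = 4, 2.
Eigenvectors: (-2,-1) for λ=4, (-1,0) for λ=2.
From the initial condition, c_1 = -5, c_2 = 12.
q(ln 2) = (-5)(2^4)(-1) + (12)(2^2)(0) = 80.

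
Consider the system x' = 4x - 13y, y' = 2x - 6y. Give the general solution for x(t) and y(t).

Coefficient matrix A = [[4, -13], [2, -6]].
Characteristic polynomial det(A - λI) = λ^2 + 2λ + 2 = 0.
Eigenvalues λ = -1 ± i (complex conjugate pair).
For λ=-1+i: an eigenvector is (-2,-1) - i(3,1) = (-2 - 3i, -1 - i).
A real fundamental pair from Re and Im of e^((-1+i)t)v: X_1 = e^(-t)(cos(t)·(-2,-1) + sin(t)·(3,1)), X_2 = e^(-t)(sin(t)·(-2,-1) - cos(t)·(3,1)).
General solution: c_1X_1 + c_2X_2.

x(t) = 3c_1e^(-t)sin(t) - 2c_1e^(-t)cos(t) - 2c_2e^(-t)sin(t) - 3c_2e^(-t)cos(t), y(t) = c_1e^(-t)sin(t) - c_1e^(-t)cos(t) - c_2e^(-t)sin(t) - c_2e^(-t)cos(t)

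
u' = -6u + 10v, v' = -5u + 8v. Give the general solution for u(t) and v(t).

u(t) = -3K_1e^(t)sin(t) - K_1e^(t)cos(t) - K_2e^(t)sin(t) + 3K_2e^(t)cos(t), v(t) = -2K_1e^(t)sin(t) - K_1e^(t)cos(t) - K_2e^(t)sin(t) + 2K_2e^(t)cos(t)

Coefficient matrix A = [[-6, 10], [-5, 8]].
Characteristic polynomial det(A - λI) = λ^2 - 2λ + 2 = 0.
Eigenvalues λ = 1 ± i (complex conjugate pair).
For λ=1+i: an eigenvector is (-1,-1) - i(-3,-2) = (-1 + 3i, -1 + 2i).
A real fundamental pair from Re and Im of e^((1+i)t)v: X_1 = e^(t)(cos(t)·(-1,-1) + sin(t)·(-3,-2)), X_2 = e^(t)(sin(t)·(-1,-1) - cos(t)·(-3,-2)).
General solution: K_1X_1 + K_2X_2.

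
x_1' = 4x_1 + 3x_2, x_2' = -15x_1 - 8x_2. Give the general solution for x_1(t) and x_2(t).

Coefficient matrix A = [[4, 3], [-15, -8]].
Characteristic polynomial det(A - λI) = λ^2 + 4λ + 13 = 0.
Eigenvalues λ = -2 ± 3i (complex conjugate pair).
For λ=-2+3i: an eigenvector is (1,-2) - i(0,-1) = (1, -2 + i).
A real fundamental pair from Re and Im of e^((-2+3i)t)v: X_1 = e^(-2t)(cos(3t)·(1,-2) + sin(3t)·(0,-1)), X_2 = e^(-2t)(sin(3t)·(1,-2) - cos(3t)·(0,-1)).
General solution: K_1X_1 + K_2X_2.

x_1(t) = K_1e^(-2t)cos(3t) + K_2e^(-2t)sin(3t), x_2(t) = -K_1e^(-2t)sin(3t) - 2K_1e^(-2t)cos(3t) - 2K_2e^(-2t)sin(3t) + K_2e^(-2t)cos(3t)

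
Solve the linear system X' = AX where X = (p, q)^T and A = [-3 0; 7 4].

Coefficient matrix A = [[-3, 0], [7, 4]].
Characteristic polynomial det(A - λI) = λ^2 - λ - 12 = 0.
Eigenvalues λ = -3, 4.
For λ=-3: (A-λI) row 2 is [7, 7], so an eigenvector is (-1, 1).
For λ=4: (A-λI) row 1 is [-7, 0], so an eigenvector is (0, 1).
General solution: C_1e^(-3t)(-1,1) + C_2e^(4t)(0,1).

p(t) = -C_1e^(-3t), q(t) = C_1e^(-3t) + C_2e^(4t)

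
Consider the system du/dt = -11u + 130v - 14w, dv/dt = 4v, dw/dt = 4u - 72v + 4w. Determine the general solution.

u(t) = -7c_1e^(-3t) + 18c_2e^(4t) - 2c_3e^(-4t), v(t) = c_2e^(4t), w(t) = 4c_1e^(-3t) - 10c_2e^(4t) + c_3e^(-4t)

Coefficient matrix A = [[-11, 130, -14], [0, 4, 0], [4, -72, 4]].
det(A - λI) = 0 gives eigenvalues λ = -3, 4, -4.
For λ=-3: eigenvector (-7,0,4).
For λ=4: eigenvector (18,1,-10).
For λ=-4: eigenvector (-2,0,1).
General solution: c_1e^(-3t)(-7,0,4) + c_2e^(4t)(18,1,-10) + c_3e^(-4t)(-2,0,1).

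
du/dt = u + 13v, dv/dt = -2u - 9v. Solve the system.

Coefficient matrix A = [[1, 13], [-2, -9]].
Characteristic polynomial det(A - λI) = λ^2 + 8λ + 17 = 0.
Eigenvalues λ = -4 ± i (complex conjugate pair).
For λ=-4+i: an eigenvector is (-3,1) - i(-2,1) = (-3 + 2i, 1 - i).
A real fundamental pair from Re and Im of e^((-4+i)t)v: X_1 = e^(-4t)(cos(t)·(-3,1) + sin(t)·(-2,1)), X_2 = e^(-4t)(sin(t)·(-3,1) - cos(t)·(-2,1)).
General solution: C_1X_1 + C_2X_2.

u(t) = -2C_1e^(-4t)sin(t) - 3C_1e^(-4t)cos(t) - 3C_2e^(-4t)sin(t) + 2C_2e^(-4t)cos(t), v(t) = C_1e^(-4t)sin(t) + C_1e^(-4t)cos(t) + C_2e^(-4t)sin(t) - C_2e^(-4t)cos(t)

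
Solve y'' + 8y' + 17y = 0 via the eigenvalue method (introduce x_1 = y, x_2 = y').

Let x_1 = y, x_2 = y'. Then x_1' = x_2 and x_2' = -17x_1 - 8x_2.
A = [[0,1],[-17,-8]]; det(A-λI) = λ^2 + 8λ + 17.
Eigenvalues λ = -4 ± i.

y(t) = C_1e^(-4t)cos(t) + C_2e^(-4t)sin(t)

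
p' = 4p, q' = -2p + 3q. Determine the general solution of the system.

Coefficient matrix A = [[4, 0], [-2, 3]].
Characteristic polynomial det(A - λI) = λ^2 - 7λ + 12 = 0.
Eigenvalues λ = 3, 4.
For λ=3: (A-λI) row 1 is [1, 0], so an eigenvector is (0, 1).
For λ=4: (A-λI) row 2 is [-2, -1], so an eigenvector is (-1, 2).
General solution: C_1e^(3t)(0,1) + C_2e^(4t)(-1,2).

p(t) = -C_2e^(4t), q(t) = C_1e^(3t) + 2C_2e^(4t)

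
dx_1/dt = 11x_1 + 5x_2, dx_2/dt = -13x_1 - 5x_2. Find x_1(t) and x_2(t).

x_1(t) = c_1e^(3t)sin(t) + 2c_1e^(3t)cos(t) + 2c_2e^(3t)sin(t) - c_2e^(3t)cos(t), x_2(t) = -2c_1e^(3t)sin(t) - 3c_1e^(3t)cos(t) - 3c_2e^(3t)sin(t) + 2c_2e^(3t)cos(t)

Coefficient matrix A = [[11, 5], [-13, -5]].
Characteristic polynomial det(A - λI) = λ^2 - 6λ + 10 = 0.
Eigenvalues λ = 3 ± i (complex conjugate pair).
For λ=3+i: an eigenvector is (2,-3) - i(1,-2) = (2 - i, -3 + 2i).
A real fundamental pair from Re and Im of e^((3+i)t)v: X_1 = e^(3t)(cos(t)·(2,-3) + sin(t)·(1,-2)), X_2 = e^(3t)(sin(t)·(2,-3) - cos(t)·(1,-2)).
General solution: c_1X_1 + c_2X_2.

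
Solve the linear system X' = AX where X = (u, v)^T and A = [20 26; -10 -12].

Coefficient matrix A = [[20, 26], [-10, -12]].
Characteristic polynomial det(A - λI) = λ^2 - 8λ + 20 = 0.
Eigenvalues λ = 4 ± 2i (complex conjugate pair).
For λ=4+2i: an eigenvector is (3,-2) - i(-2,1) = (3 + 2i, -2 - i).
A real fundamental pair from Re and Im of e^((4+2i)t)v: X_1 = e^(4t)(cos(2t)·(3,-2) + sin(2t)·(-2,1)), X_2 = e^(4t)(sin(2t)·(3,-2) - cos(2t)·(-2,1)).
General solution: C_1X_1 + C_2X_2.

u(t) = -2C_1e^(4t)sin(2t) + 3C_1e^(4t)cos(2t) + 3C_2e^(4t)sin(2t) + 2C_2e^(4t)cos(2t), v(t) = C_1e^(4t)sin(2t) - 2C_1e^(4t)cos(2t) - 2C_2e^(4t)sin(2t) - C_2e^(4t)cos(2t)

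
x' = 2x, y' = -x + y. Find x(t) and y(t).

Coefficient matrix A = [[2, 0], [-1, 1]].
Characteristic polynomial det(A - λI) = λ^2 - 3λ + 2 = 0.
Eigenvalues λ = 2, 1.
For λ=2: (A-λI) row 2 is [-1, -1], so an eigenvector is (1, -1).
For λ=1: (A-λI) row 1 is [1, 0], so an eigenvector is (0, -1).
General solution: C_1e^(2t)(1,-1) + C_2e^(t)(0,-1).

x(t) = C_1e^(2t), y(t) = -C_1e^(2t) - C_2e^(t)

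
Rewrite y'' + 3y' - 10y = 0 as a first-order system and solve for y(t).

Let x_1 = y, x_2 = y'. Then x_1' = x_2 and x_2' = 10x_1 - 3x_2.
A = [[0,1],[10,-3]]; det(A-λI) = λ^2 + 3λ - 10.
Eigenvalues λ = -5, 2 with eigenvectors (1,-5), (1,2).

y(t) = C_1e^(-5t) + C_2e^(2t)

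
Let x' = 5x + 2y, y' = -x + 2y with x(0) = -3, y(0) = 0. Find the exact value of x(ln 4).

-1344

A = [[5,2],[-1,2]]; eigenvalues λ = 3, 4.
Eigenvectors: (1,-1) for λ=3, (2,-1) for λ=4.
From the initial condition, c_1 = 3, c_2 = -3.
x(ln 4) = (3)(4^3)(1) + (-3)(4^4)(2) = -1344.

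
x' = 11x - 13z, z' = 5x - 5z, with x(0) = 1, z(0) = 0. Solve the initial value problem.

Coefficient matrix A = [[11, -13], [5, -5]].
Characteristic polynomial det(A - λI) = λ^2 - 6λ + 10 = 0.
Eigenvalues λ = 3 ± i (complex conjugate pair).
For λ=3+i: an eigenvector is (-3,-2) - i(2,1) = (-3 - 2i, -2 - i).
A real fundamental pair from Re and Im of e^((3+i)t)v: X_1 = e^(3t)(cos(t)·(-3,-2) + sin(t)·(2,1)), X_2 = e^(3t)(sin(t)·(-3,-2) - cos(t)·(2,1)).
General solution: K_1X_1 + K_2X_2.
Applying x(0)=1, z(0)=0 gives K_1=1, K_2=-2.

x(t) = 8e^(3t)sin(t) + e^(3t)cos(t), z(t) = 5e^(3t)sin(t)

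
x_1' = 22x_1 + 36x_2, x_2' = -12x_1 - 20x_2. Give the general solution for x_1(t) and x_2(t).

Coefficient matrix A = [[22, 36], [-12, -20]].
Characteristic polynomial det(A - λI) = λ^2 - 2λ - 8 = 0.
Eigenvalues λ = -2, 4.
For λ=-2: (A-λI) row 1 is [24, 36], so an eigenvector is (-3, 2).
For λ=4: (A-λI) row 1 is [18, 36], so an eigenvector is (-2, 1).
General solution: c_1e^(-2t)(-3,2) + c_2e^(4t)(-2,1).

x_1(t) = -3c_1e^(-2t) - 2c_2e^(4t), x_2(t) = 2c_1e^(-2t) + c_2e^(4t)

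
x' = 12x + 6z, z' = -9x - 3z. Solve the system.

Coefficient matrix A = [[12, 6], [-9, -3]].
Characteristic polynomial det(A - λI) = λ^2 - 9λ + 18 = 0.
Eigenvalues λ = 3, 6.
For λ=3: (A-λI) row 1 is [9, 6], so an eigenvector is (2, -3).
For λ=6: (A-λI) row 1 is [6, 6], so an eigenvector is (-1, 1).
General solution: K_1e^(3t)(2,-3) + K_2e^(6t)(-1,1).

x(t) = 2K_1e^(3t) - K_2e^(6t), z(t) = -3K_1e^(3t) + K_2e^(6t)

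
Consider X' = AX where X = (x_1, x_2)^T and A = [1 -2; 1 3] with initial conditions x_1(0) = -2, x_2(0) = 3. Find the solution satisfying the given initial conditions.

Coefficient matrix A = [[1, -2], [1, 3]].
Characteristic polynomial det(A - λI) = λ^2 - 4λ + 5 = 0.
Eigenvalues λ = 2 ± i (complex conjugate pair).
For λ=2+i: an eigenvector is (-1,0) - i(1,-1) = (-1 - i, 0 + i).
A real fundamental pair from Re and Im of e^((2+i)t)v: X_1 = e^(2t)(cos(t)·(-1,0) + sin(t)·(1,-1)), X_2 = e^(2t)(sin(t)·(-1,0) - cos(t)·(1,-1)).
General solution: C_1X_1 + C_2X_2.
Applying x_1(0)=-2, x_2(0)=3 gives C_1=-1, C_2=3.

x_1(t) = -4e^(2t)sin(t) - 2e^(2t)cos(t), x_2(t) = e^(2t)sin(t) + 3e^(2t)cos(t)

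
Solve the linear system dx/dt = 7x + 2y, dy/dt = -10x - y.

x(t) = -c_1e^(3t)cos(2t) - c_2e^(3t)sin(2t), y(t) = c_1e^(3t)sin(2t) + 2c_1e^(3t)cos(2t) + 2c_2e^(3t)sin(2t) - c_2e^(3t)cos(2t)

Coefficient matrix A = [[7, 2], [-10, -1]].
Characteristic polynomial det(A - λI) = λ^2 - 6λ + 13 = 0.
Eigenvalues λ = 3 ± 2i (complex conjugate pair).
For λ=3+2i: an eigenvector is (-1,2) - i(0,1) = (-1, 2 - i).
A real fundamental pair from Re and Im of e^((3+2i)t)v: X_1 = e^(3t)(cos(2t)·(-1,2) + sin(2t)·(0,1)), X_2 = e^(3t)(sin(2t)·(-1,2) - cos(2t)·(0,1)).
General solution: c_1X_1 + c_2X_2.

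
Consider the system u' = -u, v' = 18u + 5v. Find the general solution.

Coefficient matrix A = [[-1, 0], [18, 5]].
Characteristic polynomial det(A - λI) = λ^2 - 4λ - 5 = 0.
Eigenvalues λ = -1, 5.
For λ=-1: (A-λI) row 2 is [18, 6], so an eigenvector is (-1, 3).
For λ=5: (A-λI) row 1 is [-6, 0], so an eigenvector is (0, -1).
General solution: C_1e^(-t)(-1,3) + C_2e^(5t)(0,-1).

u(t) = -C_1e^(-t), v(t) = 3C_1e^(-t) - C_2e^(5t)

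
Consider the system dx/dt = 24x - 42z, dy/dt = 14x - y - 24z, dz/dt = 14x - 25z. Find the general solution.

x(t) = -3K_2e^(-4t) + 2K_3e^(3t), y(t) = K_1e^(-t) - 2K_2e^(-4t) + K_3e^(3t), z(t) = -2K_2e^(-4t) + K_3e^(3t)

Coefficient matrix A = [[24, 0, -42], [14, -1, -24], [14, 0, -25]].
det(A - λI) = 0 gives eigenvalues λ = -1, -4, 3.
For λ=-1: eigenvector (0,1,0).
For λ=-4: eigenvector (-3,-2,-2).
For λ=3: eigenvector (2,1,1).
General solution: K_1e^(-t)(0,1,0) + K_2e^(-4t)(-3,-2,-2) + K_3e^(3t)(2,1,1).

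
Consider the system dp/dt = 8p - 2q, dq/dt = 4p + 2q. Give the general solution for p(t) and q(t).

p(t) = C_1e^(6t) - C_2e^(4t), q(t) = C_1e^(6t) - 2C_2e^(4t)

Coefficient matrix A = [[8, -2], [4, 2]].
Characteristic polynomial det(A - λI) = λ^2 - 10λ + 24 = 0.
Eigenvalues λ = 6, 4.
For λ=6: (A-λI) row 1 is [2, -2], so an eigenvector is (1, 1).
For λ=4: (A-λI) row 1 is [4, -2], so an eigenvector is (-1, -2).
General solution: C_1e^(6t)(1,1) + C_2e^(4t)(-1,-2).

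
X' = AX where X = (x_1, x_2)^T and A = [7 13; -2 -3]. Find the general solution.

x_1(t) = 3c_1e^(2t)sin(t) - 2c_1e^(2t)cos(t) - 2c_2e^(2t)sin(t) - 3c_2e^(2t)cos(t), x_2(t) = -c_1e^(2t)sin(t) + c_1e^(2t)cos(t) + c_2e^(2t)sin(t) + c_2e^(2t)cos(t)

Coefficient matrix A = [[7, 13], [-2, -3]].
Characteristic polynomial det(A - λI) = λ^2 - 4λ + 5 = 0.
Eigenvalues λ = 2 ± i (complex conjugate pair).
For λ=2+i: an eigenvector is (-2,1) - i(3,-1) = (-2 - 3i, 1 + i).
A real fundamental pair from Re and Im of e^((2+i)t)v: X_1 = e^(2t)(cos(t)·(-2,1) + sin(t)·(3,-1)), X_2 = e^(2t)(sin(t)·(-2,1) - cos(t)·(3,-1)).
General solution: c_1X_1 + c_2X_2.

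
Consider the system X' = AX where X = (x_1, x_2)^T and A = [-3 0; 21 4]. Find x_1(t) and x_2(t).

x_1(t) = -C_2e^(-3t), x_2(t) = C_1e^(4t) + 3C_2e^(-3t)

Coefficient matrix A = [[-3, 0], [21, 4]].
Characteristic polynomial det(A - λI) = λ^2 - λ - 12 = 0.
Eigenvalues λ = 4, -3.
For λ=4: (A-λI) row 1 is [-7, 0], so an eigenvector is (0, 1).
For λ=-3: (A-λI) row 2 is [21, 7], so an eigenvector is (-1, 3).
General solution: C_1e^(4t)(0,1) + C_2e^(-3t)(-1,3).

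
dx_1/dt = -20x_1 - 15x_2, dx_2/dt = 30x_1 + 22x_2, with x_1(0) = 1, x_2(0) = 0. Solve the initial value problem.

Coefficient matrix A = [[-20, -15], [30, 22]].
Characteristic polynomial det(A - λI) = λ^2 - 2λ + 10 = 0.
Eigenvalues λ = 1 ± 3i (complex conjugate pair).
For λ=1+3i: an eigenvector is (1,-1) - i(-2,3) = (1 + 2i, -1 - 3i).
A real fundamental pair from Re and Im of e^((1+3i)t)v: X_1 = e^(t)(cos(3t)·(1,-1) + sin(3t)·(-2,3)), X_2 = e^(t)(sin(3t)·(1,-1) - cos(3t)·(-2,3)).
General solution: c_1X_1 + c_2X_2.
Applying x_1(0)=1, x_2(0)=0 gives c_1=3, c_2=-1.

x_1(t) = -7e^(t)sin(3t) + e^(t)cos(3t), x_2(t) = 10e^(t)sin(3t)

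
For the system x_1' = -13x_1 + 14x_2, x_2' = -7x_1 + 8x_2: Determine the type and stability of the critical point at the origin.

saddle

A = [[-13,14],[-7,8]]; det(A-λI) = λ^2 + 5λ - 6.
λ = -6, 1: opposite signs.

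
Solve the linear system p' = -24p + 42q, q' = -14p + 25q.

p(t) = -3c_1e^(4t) + 2c_2e^(-3t), q(t) = -2c_1e^(4t) + c_2e^(-3t)

Coefficient matrix A = [[-24, 42], [-14, 25]].
Characteristic polynomial det(A - λI) = λ^2 - λ - 12 = 0.
Eigenvalues λ = 4, -3.
For λ=4: (A-λI) row 1 is [-28, 42], so an eigenvector is (-3, -2).
For λ=-3: (A-λI) row 1 is [-21, 42], so an eigenvector is (2, 1).
General solution: c_1e^(4t)(-3,-2) + c_2e^(-3t)(2,1).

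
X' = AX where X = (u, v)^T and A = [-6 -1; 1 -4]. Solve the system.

u(t) = K_1e^(-5t) + K_2te^(-5t) + K_2e^(-5t), v(t) = -K_1e^(-5t) - K_2te^(-5t) - 2K_2e^(-5t)

Coefficient matrix A = [[-6, -1], [1, -4]].
Characteristic polynomial det(A - λI) = λ^2 + 10λ + 25 = 0.
Single eigenvalue λ = -5 with algebraic multiplicity 2.
Eigenvector v = (1,-1); generalized eigenvector w with (A-λI)w=v is (1,-2).
General solution: e^(-5t)[K_1·v + K_2·(t·v + w)].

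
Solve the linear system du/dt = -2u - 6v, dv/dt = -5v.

u(t) = C_1e^(-2t) + 2C_2e^(-5t), v(t) = C_2e^(-5t)

Coefficient matrix A = [[-2, -6], [0, -5]].
Characteristic polynomial det(A - λI) = λ^2 + 7λ + 10 = 0.
Eigenvalues λ = -2, -5.
For λ=-2: (A-λI) row 1 is [0, -6], so an eigenvector is (1, 0).
For λ=-5: (A-λI) row 1 is [3, -6], so an eigenvector is (2, 1).
General solution: C_1e^(-2t)(1,0) + C_2e^(-5t)(2,1).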